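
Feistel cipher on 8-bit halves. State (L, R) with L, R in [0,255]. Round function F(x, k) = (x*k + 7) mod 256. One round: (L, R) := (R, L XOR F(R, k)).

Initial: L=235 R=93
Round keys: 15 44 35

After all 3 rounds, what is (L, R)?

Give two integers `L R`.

Round 1 (k=15): L=93 R=145
Round 2 (k=44): L=145 R=174
Round 3 (k=35): L=174 R=64

Answer: 174 64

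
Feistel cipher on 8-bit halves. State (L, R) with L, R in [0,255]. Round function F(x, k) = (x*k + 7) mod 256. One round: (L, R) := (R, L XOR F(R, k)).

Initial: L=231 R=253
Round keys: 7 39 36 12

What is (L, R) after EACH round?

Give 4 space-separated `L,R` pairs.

Round 1 (k=7): L=253 R=21
Round 2 (k=39): L=21 R=199
Round 3 (k=36): L=199 R=22
Round 4 (k=12): L=22 R=200

Answer: 253,21 21,199 199,22 22,200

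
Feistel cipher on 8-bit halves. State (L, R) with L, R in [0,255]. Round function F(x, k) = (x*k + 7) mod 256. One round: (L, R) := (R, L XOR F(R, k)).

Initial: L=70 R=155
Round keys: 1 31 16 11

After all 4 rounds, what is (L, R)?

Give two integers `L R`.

Answer: 99 112

Derivation:
Round 1 (k=1): L=155 R=228
Round 2 (k=31): L=228 R=56
Round 3 (k=16): L=56 R=99
Round 4 (k=11): L=99 R=112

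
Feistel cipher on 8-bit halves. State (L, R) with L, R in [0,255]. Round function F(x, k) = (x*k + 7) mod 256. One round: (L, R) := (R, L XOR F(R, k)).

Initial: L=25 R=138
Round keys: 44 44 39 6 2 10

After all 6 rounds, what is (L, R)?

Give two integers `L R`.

Round 1 (k=44): L=138 R=166
Round 2 (k=44): L=166 R=5
Round 3 (k=39): L=5 R=108
Round 4 (k=6): L=108 R=138
Round 5 (k=2): L=138 R=119
Round 6 (k=10): L=119 R=39

Answer: 119 39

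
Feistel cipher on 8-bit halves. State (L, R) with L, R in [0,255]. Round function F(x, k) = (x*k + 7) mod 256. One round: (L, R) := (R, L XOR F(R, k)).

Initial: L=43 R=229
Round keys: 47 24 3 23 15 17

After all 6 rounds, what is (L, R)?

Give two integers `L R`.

Round 1 (k=47): L=229 R=57
Round 2 (k=24): L=57 R=186
Round 3 (k=3): L=186 R=12
Round 4 (k=23): L=12 R=161
Round 5 (k=15): L=161 R=122
Round 6 (k=17): L=122 R=128

Answer: 122 128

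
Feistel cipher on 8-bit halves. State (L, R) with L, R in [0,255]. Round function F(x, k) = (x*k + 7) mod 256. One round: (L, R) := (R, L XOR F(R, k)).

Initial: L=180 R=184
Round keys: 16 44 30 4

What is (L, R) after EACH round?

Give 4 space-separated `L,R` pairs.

Round 1 (k=16): L=184 R=51
Round 2 (k=44): L=51 R=115
Round 3 (k=30): L=115 R=178
Round 4 (k=4): L=178 R=188

Answer: 184,51 51,115 115,178 178,188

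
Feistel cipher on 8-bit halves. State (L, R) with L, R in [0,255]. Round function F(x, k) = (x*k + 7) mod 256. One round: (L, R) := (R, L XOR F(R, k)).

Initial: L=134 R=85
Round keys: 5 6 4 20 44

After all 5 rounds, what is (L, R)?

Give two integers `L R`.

Round 1 (k=5): L=85 R=54
Round 2 (k=6): L=54 R=30
Round 3 (k=4): L=30 R=73
Round 4 (k=20): L=73 R=165
Round 5 (k=44): L=165 R=42

Answer: 165 42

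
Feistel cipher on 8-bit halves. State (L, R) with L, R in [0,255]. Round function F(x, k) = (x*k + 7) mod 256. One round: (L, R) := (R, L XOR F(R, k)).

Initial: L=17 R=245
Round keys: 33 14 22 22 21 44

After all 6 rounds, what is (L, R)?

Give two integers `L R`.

Round 1 (k=33): L=245 R=141
Round 2 (k=14): L=141 R=72
Round 3 (k=22): L=72 R=186
Round 4 (k=22): L=186 R=75
Round 5 (k=21): L=75 R=148
Round 6 (k=44): L=148 R=60

Answer: 148 60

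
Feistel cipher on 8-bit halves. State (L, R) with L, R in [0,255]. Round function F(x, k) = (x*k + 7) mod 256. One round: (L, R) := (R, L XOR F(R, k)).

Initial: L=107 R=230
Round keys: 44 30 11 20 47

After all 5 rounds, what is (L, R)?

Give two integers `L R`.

Answer: 134 159

Derivation:
Round 1 (k=44): L=230 R=228
Round 2 (k=30): L=228 R=89
Round 3 (k=11): L=89 R=62
Round 4 (k=20): L=62 R=134
Round 5 (k=47): L=134 R=159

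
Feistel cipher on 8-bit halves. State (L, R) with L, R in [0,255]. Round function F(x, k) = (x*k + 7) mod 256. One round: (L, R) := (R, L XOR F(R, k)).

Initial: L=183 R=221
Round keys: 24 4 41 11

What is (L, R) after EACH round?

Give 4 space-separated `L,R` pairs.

Answer: 221,8 8,250 250,25 25,224

Derivation:
Round 1 (k=24): L=221 R=8
Round 2 (k=4): L=8 R=250
Round 3 (k=41): L=250 R=25
Round 4 (k=11): L=25 R=224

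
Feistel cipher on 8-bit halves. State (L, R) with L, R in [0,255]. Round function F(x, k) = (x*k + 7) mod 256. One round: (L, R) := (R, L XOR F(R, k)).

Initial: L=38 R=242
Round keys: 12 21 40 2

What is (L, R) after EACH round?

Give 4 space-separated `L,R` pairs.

Answer: 242,121 121,6 6,142 142,37

Derivation:
Round 1 (k=12): L=242 R=121
Round 2 (k=21): L=121 R=6
Round 3 (k=40): L=6 R=142
Round 4 (k=2): L=142 R=37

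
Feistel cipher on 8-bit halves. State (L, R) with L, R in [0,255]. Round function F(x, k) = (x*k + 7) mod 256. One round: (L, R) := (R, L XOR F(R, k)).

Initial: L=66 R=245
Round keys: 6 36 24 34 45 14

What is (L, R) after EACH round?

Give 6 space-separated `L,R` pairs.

Answer: 245,135 135,246 246,144 144,209 209,84 84,78

Derivation:
Round 1 (k=6): L=245 R=135
Round 2 (k=36): L=135 R=246
Round 3 (k=24): L=246 R=144
Round 4 (k=34): L=144 R=209
Round 5 (k=45): L=209 R=84
Round 6 (k=14): L=84 R=78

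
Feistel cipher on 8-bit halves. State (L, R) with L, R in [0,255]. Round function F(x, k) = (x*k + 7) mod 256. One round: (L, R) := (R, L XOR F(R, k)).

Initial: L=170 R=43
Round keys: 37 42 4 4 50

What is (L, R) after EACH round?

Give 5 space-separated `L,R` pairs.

Round 1 (k=37): L=43 R=148
Round 2 (k=42): L=148 R=100
Round 3 (k=4): L=100 R=3
Round 4 (k=4): L=3 R=119
Round 5 (k=50): L=119 R=70

Answer: 43,148 148,100 100,3 3,119 119,70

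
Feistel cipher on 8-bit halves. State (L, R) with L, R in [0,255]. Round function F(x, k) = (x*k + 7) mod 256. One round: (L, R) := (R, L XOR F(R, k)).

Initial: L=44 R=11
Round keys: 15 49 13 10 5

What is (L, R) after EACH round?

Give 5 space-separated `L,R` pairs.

Round 1 (k=15): L=11 R=128
Round 2 (k=49): L=128 R=140
Round 3 (k=13): L=140 R=163
Round 4 (k=10): L=163 R=233
Round 5 (k=5): L=233 R=55

Answer: 11,128 128,140 140,163 163,233 233,55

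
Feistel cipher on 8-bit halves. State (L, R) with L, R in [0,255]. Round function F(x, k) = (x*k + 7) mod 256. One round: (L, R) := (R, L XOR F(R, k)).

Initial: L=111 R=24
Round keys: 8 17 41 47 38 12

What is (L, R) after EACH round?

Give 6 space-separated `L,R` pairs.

Answer: 24,168 168,55 55,126 126,30 30,5 5,93

Derivation:
Round 1 (k=8): L=24 R=168
Round 2 (k=17): L=168 R=55
Round 3 (k=41): L=55 R=126
Round 4 (k=47): L=126 R=30
Round 5 (k=38): L=30 R=5
Round 6 (k=12): L=5 R=93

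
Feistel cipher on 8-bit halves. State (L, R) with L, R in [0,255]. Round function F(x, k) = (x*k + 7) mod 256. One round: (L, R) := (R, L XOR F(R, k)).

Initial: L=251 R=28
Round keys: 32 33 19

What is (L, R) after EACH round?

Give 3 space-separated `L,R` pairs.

Round 1 (k=32): L=28 R=124
Round 2 (k=33): L=124 R=31
Round 3 (k=19): L=31 R=40

Answer: 28,124 124,31 31,40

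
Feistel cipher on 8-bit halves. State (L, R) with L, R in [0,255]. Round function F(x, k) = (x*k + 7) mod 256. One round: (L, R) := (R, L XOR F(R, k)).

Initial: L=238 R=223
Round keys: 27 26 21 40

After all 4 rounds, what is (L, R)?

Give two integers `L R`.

Answer: 153 203

Derivation:
Round 1 (k=27): L=223 R=98
Round 2 (k=26): L=98 R=36
Round 3 (k=21): L=36 R=153
Round 4 (k=40): L=153 R=203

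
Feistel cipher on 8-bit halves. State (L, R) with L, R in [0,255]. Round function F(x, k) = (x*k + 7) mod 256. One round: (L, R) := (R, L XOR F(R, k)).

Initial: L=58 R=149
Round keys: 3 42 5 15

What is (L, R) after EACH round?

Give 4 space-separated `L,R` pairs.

Round 1 (k=3): L=149 R=252
Round 2 (k=42): L=252 R=202
Round 3 (k=5): L=202 R=5
Round 4 (k=15): L=5 R=152

Answer: 149,252 252,202 202,5 5,152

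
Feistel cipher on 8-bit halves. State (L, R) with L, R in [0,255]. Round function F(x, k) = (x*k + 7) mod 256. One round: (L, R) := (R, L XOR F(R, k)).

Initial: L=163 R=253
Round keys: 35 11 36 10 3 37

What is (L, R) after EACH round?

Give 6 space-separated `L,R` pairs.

Round 1 (k=35): L=253 R=61
Round 2 (k=11): L=61 R=91
Round 3 (k=36): L=91 R=238
Round 4 (k=10): L=238 R=8
Round 5 (k=3): L=8 R=241
Round 6 (k=37): L=241 R=212

Answer: 253,61 61,91 91,238 238,8 8,241 241,212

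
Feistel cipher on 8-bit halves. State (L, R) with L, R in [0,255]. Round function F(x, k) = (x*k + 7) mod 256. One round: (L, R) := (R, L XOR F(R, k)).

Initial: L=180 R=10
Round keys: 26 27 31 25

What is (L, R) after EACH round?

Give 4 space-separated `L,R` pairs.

Answer: 10,191 191,38 38,30 30,211

Derivation:
Round 1 (k=26): L=10 R=191
Round 2 (k=27): L=191 R=38
Round 3 (k=31): L=38 R=30
Round 4 (k=25): L=30 R=211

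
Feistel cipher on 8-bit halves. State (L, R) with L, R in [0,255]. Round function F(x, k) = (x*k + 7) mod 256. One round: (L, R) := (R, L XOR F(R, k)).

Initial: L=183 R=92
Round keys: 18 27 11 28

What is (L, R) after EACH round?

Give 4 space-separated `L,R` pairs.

Answer: 92,200 200,67 67,32 32,196

Derivation:
Round 1 (k=18): L=92 R=200
Round 2 (k=27): L=200 R=67
Round 3 (k=11): L=67 R=32
Round 4 (k=28): L=32 R=196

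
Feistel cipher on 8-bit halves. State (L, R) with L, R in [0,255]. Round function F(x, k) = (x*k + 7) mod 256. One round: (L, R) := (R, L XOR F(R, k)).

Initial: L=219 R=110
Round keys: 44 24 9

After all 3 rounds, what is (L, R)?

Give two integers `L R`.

Round 1 (k=44): L=110 R=52
Round 2 (k=24): L=52 R=137
Round 3 (k=9): L=137 R=236

Answer: 137 236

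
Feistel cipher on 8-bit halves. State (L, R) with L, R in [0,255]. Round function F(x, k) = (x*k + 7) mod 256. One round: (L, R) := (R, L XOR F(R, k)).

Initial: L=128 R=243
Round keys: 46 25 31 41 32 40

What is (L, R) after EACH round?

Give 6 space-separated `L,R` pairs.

Round 1 (k=46): L=243 R=49
Round 2 (k=25): L=49 R=35
Round 3 (k=31): L=35 R=117
Round 4 (k=41): L=117 R=231
Round 5 (k=32): L=231 R=146
Round 6 (k=40): L=146 R=48

Answer: 243,49 49,35 35,117 117,231 231,146 146,48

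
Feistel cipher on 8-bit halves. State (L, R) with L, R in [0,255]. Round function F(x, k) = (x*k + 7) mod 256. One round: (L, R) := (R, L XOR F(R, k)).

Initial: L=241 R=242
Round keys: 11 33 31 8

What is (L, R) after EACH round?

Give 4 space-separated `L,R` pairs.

Answer: 242,156 156,209 209,202 202,134

Derivation:
Round 1 (k=11): L=242 R=156
Round 2 (k=33): L=156 R=209
Round 3 (k=31): L=209 R=202
Round 4 (k=8): L=202 R=134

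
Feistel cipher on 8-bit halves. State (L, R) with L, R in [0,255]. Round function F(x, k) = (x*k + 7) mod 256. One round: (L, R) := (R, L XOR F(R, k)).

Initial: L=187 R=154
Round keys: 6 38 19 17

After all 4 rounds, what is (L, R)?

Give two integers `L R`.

Answer: 230 64

Derivation:
Round 1 (k=6): L=154 R=24
Round 2 (k=38): L=24 R=13
Round 3 (k=19): L=13 R=230
Round 4 (k=17): L=230 R=64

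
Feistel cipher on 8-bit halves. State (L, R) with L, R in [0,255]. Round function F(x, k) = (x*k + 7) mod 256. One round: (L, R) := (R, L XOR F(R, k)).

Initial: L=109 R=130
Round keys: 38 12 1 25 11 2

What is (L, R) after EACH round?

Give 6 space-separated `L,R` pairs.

Answer: 130,62 62,109 109,74 74,44 44,161 161,101

Derivation:
Round 1 (k=38): L=130 R=62
Round 2 (k=12): L=62 R=109
Round 3 (k=1): L=109 R=74
Round 4 (k=25): L=74 R=44
Round 5 (k=11): L=44 R=161
Round 6 (k=2): L=161 R=101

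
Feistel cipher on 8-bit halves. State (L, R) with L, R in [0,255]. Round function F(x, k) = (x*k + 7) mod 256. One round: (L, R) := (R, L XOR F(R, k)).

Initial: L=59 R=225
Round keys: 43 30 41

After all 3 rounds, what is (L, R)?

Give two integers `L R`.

Round 1 (k=43): L=225 R=233
Round 2 (k=30): L=233 R=180
Round 3 (k=41): L=180 R=50

Answer: 180 50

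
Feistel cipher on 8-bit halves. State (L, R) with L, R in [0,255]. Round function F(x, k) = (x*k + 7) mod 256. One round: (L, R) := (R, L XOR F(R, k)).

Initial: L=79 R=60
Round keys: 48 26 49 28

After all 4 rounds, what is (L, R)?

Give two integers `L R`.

Answer: 10 244

Derivation:
Round 1 (k=48): L=60 R=8
Round 2 (k=26): L=8 R=235
Round 3 (k=49): L=235 R=10
Round 4 (k=28): L=10 R=244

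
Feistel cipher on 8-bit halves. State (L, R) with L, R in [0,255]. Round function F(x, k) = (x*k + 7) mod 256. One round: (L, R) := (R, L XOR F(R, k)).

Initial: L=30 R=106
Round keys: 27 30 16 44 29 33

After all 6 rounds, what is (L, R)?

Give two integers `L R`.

Answer: 31 170

Derivation:
Round 1 (k=27): L=106 R=43
Round 2 (k=30): L=43 R=123
Round 3 (k=16): L=123 R=156
Round 4 (k=44): L=156 R=172
Round 5 (k=29): L=172 R=31
Round 6 (k=33): L=31 R=170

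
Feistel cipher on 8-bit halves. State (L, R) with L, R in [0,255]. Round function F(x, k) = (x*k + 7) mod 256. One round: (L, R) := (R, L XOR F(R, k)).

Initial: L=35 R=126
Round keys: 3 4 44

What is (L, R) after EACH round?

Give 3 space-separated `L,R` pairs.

Round 1 (k=3): L=126 R=162
Round 2 (k=4): L=162 R=241
Round 3 (k=44): L=241 R=209

Answer: 126,162 162,241 241,209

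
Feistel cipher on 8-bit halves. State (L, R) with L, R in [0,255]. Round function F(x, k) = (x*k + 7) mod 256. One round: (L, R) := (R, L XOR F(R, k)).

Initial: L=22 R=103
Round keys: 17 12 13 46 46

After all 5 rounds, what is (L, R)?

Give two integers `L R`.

Answer: 57 138

Derivation:
Round 1 (k=17): L=103 R=200
Round 2 (k=12): L=200 R=0
Round 3 (k=13): L=0 R=207
Round 4 (k=46): L=207 R=57
Round 5 (k=46): L=57 R=138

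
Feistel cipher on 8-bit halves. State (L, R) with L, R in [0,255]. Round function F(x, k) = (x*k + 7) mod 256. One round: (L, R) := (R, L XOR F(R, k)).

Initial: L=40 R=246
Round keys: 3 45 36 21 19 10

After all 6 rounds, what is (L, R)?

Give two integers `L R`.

Answer: 138 196

Derivation:
Round 1 (k=3): L=246 R=193
Round 2 (k=45): L=193 R=2
Round 3 (k=36): L=2 R=142
Round 4 (k=21): L=142 R=175
Round 5 (k=19): L=175 R=138
Round 6 (k=10): L=138 R=196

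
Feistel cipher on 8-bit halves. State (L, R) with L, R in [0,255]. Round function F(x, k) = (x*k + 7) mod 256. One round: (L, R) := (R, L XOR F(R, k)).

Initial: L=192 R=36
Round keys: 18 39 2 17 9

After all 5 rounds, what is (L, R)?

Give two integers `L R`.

Answer: 19 146

Derivation:
Round 1 (k=18): L=36 R=79
Round 2 (k=39): L=79 R=52
Round 3 (k=2): L=52 R=32
Round 4 (k=17): L=32 R=19
Round 5 (k=9): L=19 R=146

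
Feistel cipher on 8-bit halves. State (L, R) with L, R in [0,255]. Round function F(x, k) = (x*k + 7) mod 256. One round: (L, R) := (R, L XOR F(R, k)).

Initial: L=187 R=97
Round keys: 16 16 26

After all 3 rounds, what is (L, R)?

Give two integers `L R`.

Round 1 (k=16): L=97 R=172
Round 2 (k=16): L=172 R=166
Round 3 (k=26): L=166 R=79

Answer: 166 79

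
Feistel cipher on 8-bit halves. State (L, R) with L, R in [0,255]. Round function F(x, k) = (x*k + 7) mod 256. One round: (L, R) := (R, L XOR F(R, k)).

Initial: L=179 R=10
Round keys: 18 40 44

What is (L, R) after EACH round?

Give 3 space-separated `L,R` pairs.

Answer: 10,8 8,77 77,75

Derivation:
Round 1 (k=18): L=10 R=8
Round 2 (k=40): L=8 R=77
Round 3 (k=44): L=77 R=75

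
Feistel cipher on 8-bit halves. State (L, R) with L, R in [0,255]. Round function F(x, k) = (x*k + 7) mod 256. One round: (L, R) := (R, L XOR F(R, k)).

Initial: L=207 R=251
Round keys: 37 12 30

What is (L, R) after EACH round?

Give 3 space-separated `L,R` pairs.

Answer: 251,129 129,232 232,182

Derivation:
Round 1 (k=37): L=251 R=129
Round 2 (k=12): L=129 R=232
Round 3 (k=30): L=232 R=182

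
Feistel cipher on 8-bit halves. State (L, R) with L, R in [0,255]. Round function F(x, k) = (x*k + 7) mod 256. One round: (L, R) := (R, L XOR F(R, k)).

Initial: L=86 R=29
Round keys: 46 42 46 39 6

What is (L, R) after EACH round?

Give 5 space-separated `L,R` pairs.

Answer: 29,107 107,136 136,28 28,195 195,133

Derivation:
Round 1 (k=46): L=29 R=107
Round 2 (k=42): L=107 R=136
Round 3 (k=46): L=136 R=28
Round 4 (k=39): L=28 R=195
Round 5 (k=6): L=195 R=133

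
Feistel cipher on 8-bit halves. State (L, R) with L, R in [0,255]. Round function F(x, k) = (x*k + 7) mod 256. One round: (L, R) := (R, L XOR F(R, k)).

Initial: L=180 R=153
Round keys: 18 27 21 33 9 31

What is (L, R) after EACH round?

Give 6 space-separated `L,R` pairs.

Answer: 153,125 125,175 175,31 31,169 169,231 231,169

Derivation:
Round 1 (k=18): L=153 R=125
Round 2 (k=27): L=125 R=175
Round 3 (k=21): L=175 R=31
Round 4 (k=33): L=31 R=169
Round 5 (k=9): L=169 R=231
Round 6 (k=31): L=231 R=169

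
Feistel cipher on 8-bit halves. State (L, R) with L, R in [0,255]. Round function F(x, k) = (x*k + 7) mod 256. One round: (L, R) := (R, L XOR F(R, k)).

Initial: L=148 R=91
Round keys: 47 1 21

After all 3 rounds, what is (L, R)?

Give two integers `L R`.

Round 1 (k=47): L=91 R=40
Round 2 (k=1): L=40 R=116
Round 3 (k=21): L=116 R=163

Answer: 116 163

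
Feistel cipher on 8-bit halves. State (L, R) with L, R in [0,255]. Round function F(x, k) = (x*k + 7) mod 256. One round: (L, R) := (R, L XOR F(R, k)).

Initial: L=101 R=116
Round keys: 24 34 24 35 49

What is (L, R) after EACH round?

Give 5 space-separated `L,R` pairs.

Round 1 (k=24): L=116 R=130
Round 2 (k=34): L=130 R=63
Round 3 (k=24): L=63 R=109
Round 4 (k=35): L=109 R=209
Round 5 (k=49): L=209 R=101

Answer: 116,130 130,63 63,109 109,209 209,101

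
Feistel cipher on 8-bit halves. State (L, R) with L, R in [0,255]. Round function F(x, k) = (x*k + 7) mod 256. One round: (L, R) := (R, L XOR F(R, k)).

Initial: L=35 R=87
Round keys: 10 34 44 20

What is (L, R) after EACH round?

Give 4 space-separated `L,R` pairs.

Round 1 (k=10): L=87 R=78
Round 2 (k=34): L=78 R=52
Round 3 (k=44): L=52 R=185
Round 4 (k=20): L=185 R=79

Answer: 87,78 78,52 52,185 185,79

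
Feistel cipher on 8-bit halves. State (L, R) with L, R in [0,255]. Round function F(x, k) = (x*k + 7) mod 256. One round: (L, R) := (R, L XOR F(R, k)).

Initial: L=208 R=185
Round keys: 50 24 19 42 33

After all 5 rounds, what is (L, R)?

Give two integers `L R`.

Answer: 33 168

Derivation:
Round 1 (k=50): L=185 R=249
Round 2 (k=24): L=249 R=230
Round 3 (k=19): L=230 R=224
Round 4 (k=42): L=224 R=33
Round 5 (k=33): L=33 R=168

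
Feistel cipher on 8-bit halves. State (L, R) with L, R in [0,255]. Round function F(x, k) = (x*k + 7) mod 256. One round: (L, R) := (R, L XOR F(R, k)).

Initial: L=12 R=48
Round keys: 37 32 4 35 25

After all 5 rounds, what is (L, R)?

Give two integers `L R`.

Answer: 152 71

Derivation:
Round 1 (k=37): L=48 R=251
Round 2 (k=32): L=251 R=87
Round 3 (k=4): L=87 R=152
Round 4 (k=35): L=152 R=152
Round 5 (k=25): L=152 R=71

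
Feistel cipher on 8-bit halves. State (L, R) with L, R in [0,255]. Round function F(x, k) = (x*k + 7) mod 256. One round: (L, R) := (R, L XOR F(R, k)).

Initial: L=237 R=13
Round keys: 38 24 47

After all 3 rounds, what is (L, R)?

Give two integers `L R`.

Round 1 (k=38): L=13 R=24
Round 2 (k=24): L=24 R=74
Round 3 (k=47): L=74 R=133

Answer: 74 133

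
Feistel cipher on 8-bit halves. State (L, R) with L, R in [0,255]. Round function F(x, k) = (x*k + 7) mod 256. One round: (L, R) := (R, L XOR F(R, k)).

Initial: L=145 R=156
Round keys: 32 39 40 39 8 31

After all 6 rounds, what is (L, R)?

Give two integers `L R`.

Round 1 (k=32): L=156 R=22
Round 2 (k=39): L=22 R=253
Round 3 (k=40): L=253 R=153
Round 4 (k=39): L=153 R=171
Round 5 (k=8): L=171 R=198
Round 6 (k=31): L=198 R=170

Answer: 198 170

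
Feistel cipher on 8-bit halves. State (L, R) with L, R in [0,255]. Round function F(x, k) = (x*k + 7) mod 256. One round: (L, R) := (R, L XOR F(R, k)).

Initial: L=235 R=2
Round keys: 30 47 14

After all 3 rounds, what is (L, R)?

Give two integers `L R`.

Answer: 221 181

Derivation:
Round 1 (k=30): L=2 R=168
Round 2 (k=47): L=168 R=221
Round 3 (k=14): L=221 R=181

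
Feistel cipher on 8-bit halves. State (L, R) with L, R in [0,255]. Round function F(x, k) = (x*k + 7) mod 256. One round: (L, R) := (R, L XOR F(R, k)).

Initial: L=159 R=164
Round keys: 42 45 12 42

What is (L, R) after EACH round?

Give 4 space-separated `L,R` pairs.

Answer: 164,112 112,19 19,155 155,102

Derivation:
Round 1 (k=42): L=164 R=112
Round 2 (k=45): L=112 R=19
Round 3 (k=12): L=19 R=155
Round 4 (k=42): L=155 R=102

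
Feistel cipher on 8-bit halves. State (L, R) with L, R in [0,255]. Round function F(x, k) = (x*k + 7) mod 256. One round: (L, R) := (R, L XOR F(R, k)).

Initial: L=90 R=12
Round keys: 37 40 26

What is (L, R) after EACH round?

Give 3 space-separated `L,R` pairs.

Answer: 12,153 153,227 227,140

Derivation:
Round 1 (k=37): L=12 R=153
Round 2 (k=40): L=153 R=227
Round 3 (k=26): L=227 R=140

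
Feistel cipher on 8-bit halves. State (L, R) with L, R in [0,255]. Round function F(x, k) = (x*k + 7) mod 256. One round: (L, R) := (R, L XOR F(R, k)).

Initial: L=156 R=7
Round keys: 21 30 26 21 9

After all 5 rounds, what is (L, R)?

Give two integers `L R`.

Round 1 (k=21): L=7 R=6
Round 2 (k=30): L=6 R=188
Round 3 (k=26): L=188 R=25
Round 4 (k=21): L=25 R=168
Round 5 (k=9): L=168 R=246

Answer: 168 246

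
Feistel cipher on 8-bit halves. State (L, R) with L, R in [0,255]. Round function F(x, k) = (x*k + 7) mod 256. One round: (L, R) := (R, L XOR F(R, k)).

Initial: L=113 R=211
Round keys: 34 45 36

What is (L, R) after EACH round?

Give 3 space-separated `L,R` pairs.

Answer: 211,124 124,0 0,123

Derivation:
Round 1 (k=34): L=211 R=124
Round 2 (k=45): L=124 R=0
Round 3 (k=36): L=0 R=123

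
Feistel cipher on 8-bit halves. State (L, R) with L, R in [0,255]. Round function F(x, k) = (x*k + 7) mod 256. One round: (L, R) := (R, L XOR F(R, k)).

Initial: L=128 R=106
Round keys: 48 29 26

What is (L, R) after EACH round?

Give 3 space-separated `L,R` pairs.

Round 1 (k=48): L=106 R=103
Round 2 (k=29): L=103 R=216
Round 3 (k=26): L=216 R=144

Answer: 106,103 103,216 216,144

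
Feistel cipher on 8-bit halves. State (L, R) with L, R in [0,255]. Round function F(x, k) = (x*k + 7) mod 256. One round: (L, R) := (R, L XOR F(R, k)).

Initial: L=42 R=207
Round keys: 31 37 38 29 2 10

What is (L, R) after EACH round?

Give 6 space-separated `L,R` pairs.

Round 1 (k=31): L=207 R=50
Round 2 (k=37): L=50 R=142
Round 3 (k=38): L=142 R=41
Round 4 (k=29): L=41 R=34
Round 5 (k=2): L=34 R=98
Round 6 (k=10): L=98 R=249

Answer: 207,50 50,142 142,41 41,34 34,98 98,249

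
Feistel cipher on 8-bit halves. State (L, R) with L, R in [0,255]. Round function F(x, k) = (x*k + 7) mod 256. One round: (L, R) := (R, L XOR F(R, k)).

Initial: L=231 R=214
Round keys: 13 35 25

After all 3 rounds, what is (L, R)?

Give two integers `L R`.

Round 1 (k=13): L=214 R=2
Round 2 (k=35): L=2 R=155
Round 3 (k=25): L=155 R=40

Answer: 155 40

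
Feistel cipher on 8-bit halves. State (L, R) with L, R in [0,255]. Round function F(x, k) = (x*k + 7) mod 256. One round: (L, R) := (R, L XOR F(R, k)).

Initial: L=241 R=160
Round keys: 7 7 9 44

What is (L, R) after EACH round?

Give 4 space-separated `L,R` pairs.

Round 1 (k=7): L=160 R=150
Round 2 (k=7): L=150 R=129
Round 3 (k=9): L=129 R=6
Round 4 (k=44): L=6 R=142

Answer: 160,150 150,129 129,6 6,142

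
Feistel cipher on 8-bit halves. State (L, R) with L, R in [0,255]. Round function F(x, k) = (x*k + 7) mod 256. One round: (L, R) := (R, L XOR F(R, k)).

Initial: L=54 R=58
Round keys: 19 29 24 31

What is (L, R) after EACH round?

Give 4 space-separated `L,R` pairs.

Answer: 58,99 99,4 4,4 4,135

Derivation:
Round 1 (k=19): L=58 R=99
Round 2 (k=29): L=99 R=4
Round 3 (k=24): L=4 R=4
Round 4 (k=31): L=4 R=135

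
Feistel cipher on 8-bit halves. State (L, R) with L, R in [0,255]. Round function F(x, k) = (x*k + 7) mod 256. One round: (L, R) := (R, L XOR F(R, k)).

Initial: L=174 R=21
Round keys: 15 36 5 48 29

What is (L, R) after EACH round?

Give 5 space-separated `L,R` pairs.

Answer: 21,236 236,34 34,93 93,85 85,245

Derivation:
Round 1 (k=15): L=21 R=236
Round 2 (k=36): L=236 R=34
Round 3 (k=5): L=34 R=93
Round 4 (k=48): L=93 R=85
Round 5 (k=29): L=85 R=245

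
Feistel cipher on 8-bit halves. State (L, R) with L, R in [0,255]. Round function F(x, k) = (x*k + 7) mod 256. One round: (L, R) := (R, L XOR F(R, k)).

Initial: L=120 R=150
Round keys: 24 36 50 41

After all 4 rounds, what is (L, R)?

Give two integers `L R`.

Answer: 14 112

Derivation:
Round 1 (k=24): L=150 R=111
Round 2 (k=36): L=111 R=53
Round 3 (k=50): L=53 R=14
Round 4 (k=41): L=14 R=112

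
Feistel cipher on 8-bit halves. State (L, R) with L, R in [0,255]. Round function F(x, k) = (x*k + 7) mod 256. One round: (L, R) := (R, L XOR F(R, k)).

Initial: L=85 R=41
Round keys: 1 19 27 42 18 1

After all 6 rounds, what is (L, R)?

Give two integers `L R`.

Answer: 26 175

Derivation:
Round 1 (k=1): L=41 R=101
Round 2 (k=19): L=101 R=175
Round 3 (k=27): L=175 R=25
Round 4 (k=42): L=25 R=142
Round 5 (k=18): L=142 R=26
Round 6 (k=1): L=26 R=175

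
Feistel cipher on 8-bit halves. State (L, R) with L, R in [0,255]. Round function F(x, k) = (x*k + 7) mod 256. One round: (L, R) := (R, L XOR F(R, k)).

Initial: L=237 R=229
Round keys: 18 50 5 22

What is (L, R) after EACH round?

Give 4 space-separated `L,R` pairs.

Answer: 229,204 204,58 58,229 229,143

Derivation:
Round 1 (k=18): L=229 R=204
Round 2 (k=50): L=204 R=58
Round 3 (k=5): L=58 R=229
Round 4 (k=22): L=229 R=143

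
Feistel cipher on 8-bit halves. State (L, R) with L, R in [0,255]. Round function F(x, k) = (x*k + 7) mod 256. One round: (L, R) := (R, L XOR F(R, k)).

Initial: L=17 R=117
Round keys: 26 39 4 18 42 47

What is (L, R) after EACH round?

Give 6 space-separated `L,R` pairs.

Round 1 (k=26): L=117 R=248
Round 2 (k=39): L=248 R=186
Round 3 (k=4): L=186 R=23
Round 4 (k=18): L=23 R=31
Round 5 (k=42): L=31 R=10
Round 6 (k=47): L=10 R=194

Answer: 117,248 248,186 186,23 23,31 31,10 10,194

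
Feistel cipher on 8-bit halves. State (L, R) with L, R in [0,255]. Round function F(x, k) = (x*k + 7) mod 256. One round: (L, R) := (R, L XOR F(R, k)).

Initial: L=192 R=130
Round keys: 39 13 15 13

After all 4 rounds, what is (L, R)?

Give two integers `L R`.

Round 1 (k=39): L=130 R=21
Round 2 (k=13): L=21 R=154
Round 3 (k=15): L=154 R=24
Round 4 (k=13): L=24 R=165

Answer: 24 165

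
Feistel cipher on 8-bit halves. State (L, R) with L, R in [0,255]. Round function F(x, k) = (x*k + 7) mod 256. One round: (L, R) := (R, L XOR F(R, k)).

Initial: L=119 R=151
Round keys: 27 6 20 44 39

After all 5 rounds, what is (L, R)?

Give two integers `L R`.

Round 1 (k=27): L=151 R=131
Round 2 (k=6): L=131 R=142
Round 3 (k=20): L=142 R=156
Round 4 (k=44): L=156 R=89
Round 5 (k=39): L=89 R=10

Answer: 89 10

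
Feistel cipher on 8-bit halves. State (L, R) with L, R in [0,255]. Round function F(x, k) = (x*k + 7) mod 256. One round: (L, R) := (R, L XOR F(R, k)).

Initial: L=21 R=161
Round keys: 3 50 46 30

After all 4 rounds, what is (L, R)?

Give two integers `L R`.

Round 1 (k=3): L=161 R=255
Round 2 (k=50): L=255 R=116
Round 3 (k=46): L=116 R=32
Round 4 (k=30): L=32 R=179

Answer: 32 179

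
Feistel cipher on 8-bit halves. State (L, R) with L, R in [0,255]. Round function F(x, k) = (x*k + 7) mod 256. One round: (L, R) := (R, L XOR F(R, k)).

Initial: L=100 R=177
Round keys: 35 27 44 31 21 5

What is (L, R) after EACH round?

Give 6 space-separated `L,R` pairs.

Answer: 177,94 94,64 64,89 89,142 142,244 244,69

Derivation:
Round 1 (k=35): L=177 R=94
Round 2 (k=27): L=94 R=64
Round 3 (k=44): L=64 R=89
Round 4 (k=31): L=89 R=142
Round 5 (k=21): L=142 R=244
Round 6 (k=5): L=244 R=69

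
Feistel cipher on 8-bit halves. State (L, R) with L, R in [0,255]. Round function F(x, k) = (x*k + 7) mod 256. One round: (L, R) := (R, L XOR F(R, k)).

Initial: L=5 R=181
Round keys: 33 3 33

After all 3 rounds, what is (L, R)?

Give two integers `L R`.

Answer: 167 215

Derivation:
Round 1 (k=33): L=181 R=89
Round 2 (k=3): L=89 R=167
Round 3 (k=33): L=167 R=215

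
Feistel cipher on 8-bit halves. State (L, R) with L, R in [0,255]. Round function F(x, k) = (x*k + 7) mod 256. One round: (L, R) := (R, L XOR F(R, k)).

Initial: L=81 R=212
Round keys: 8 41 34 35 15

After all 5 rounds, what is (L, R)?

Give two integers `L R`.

Round 1 (k=8): L=212 R=246
Round 2 (k=41): L=246 R=185
Round 3 (k=34): L=185 R=111
Round 4 (k=35): L=111 R=141
Round 5 (k=15): L=141 R=37

Answer: 141 37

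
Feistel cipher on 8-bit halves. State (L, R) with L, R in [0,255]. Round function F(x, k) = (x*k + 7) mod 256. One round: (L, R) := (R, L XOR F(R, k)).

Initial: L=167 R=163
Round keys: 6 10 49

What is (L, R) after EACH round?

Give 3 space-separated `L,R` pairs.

Answer: 163,126 126,80 80,41

Derivation:
Round 1 (k=6): L=163 R=126
Round 2 (k=10): L=126 R=80
Round 3 (k=49): L=80 R=41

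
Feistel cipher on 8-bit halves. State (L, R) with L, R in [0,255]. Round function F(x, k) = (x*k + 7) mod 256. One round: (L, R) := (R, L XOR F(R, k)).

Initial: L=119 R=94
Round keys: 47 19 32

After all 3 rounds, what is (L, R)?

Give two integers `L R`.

Round 1 (k=47): L=94 R=62
Round 2 (k=19): L=62 R=255
Round 3 (k=32): L=255 R=217

Answer: 255 217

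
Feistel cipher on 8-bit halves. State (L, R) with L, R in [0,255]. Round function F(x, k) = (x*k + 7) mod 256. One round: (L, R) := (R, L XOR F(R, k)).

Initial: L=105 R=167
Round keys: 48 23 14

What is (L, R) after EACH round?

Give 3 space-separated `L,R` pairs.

Round 1 (k=48): L=167 R=62
Round 2 (k=23): L=62 R=62
Round 3 (k=14): L=62 R=85

Answer: 167,62 62,62 62,85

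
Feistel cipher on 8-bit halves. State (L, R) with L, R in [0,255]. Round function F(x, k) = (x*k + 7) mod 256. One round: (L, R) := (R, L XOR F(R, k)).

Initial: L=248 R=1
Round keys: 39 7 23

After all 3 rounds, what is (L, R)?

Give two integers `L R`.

Round 1 (k=39): L=1 R=214
Round 2 (k=7): L=214 R=224
Round 3 (k=23): L=224 R=241

Answer: 224 241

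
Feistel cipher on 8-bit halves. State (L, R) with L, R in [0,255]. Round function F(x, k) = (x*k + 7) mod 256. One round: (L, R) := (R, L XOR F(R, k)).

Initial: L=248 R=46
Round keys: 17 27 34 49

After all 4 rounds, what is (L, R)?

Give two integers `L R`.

Answer: 186 137

Derivation:
Round 1 (k=17): L=46 R=237
Round 2 (k=27): L=237 R=40
Round 3 (k=34): L=40 R=186
Round 4 (k=49): L=186 R=137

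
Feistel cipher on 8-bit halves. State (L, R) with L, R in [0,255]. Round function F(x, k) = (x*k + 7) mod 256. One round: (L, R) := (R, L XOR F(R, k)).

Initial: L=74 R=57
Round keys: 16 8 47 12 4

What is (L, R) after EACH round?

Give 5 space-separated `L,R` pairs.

Answer: 57,221 221,214 214,140 140,65 65,135

Derivation:
Round 1 (k=16): L=57 R=221
Round 2 (k=8): L=221 R=214
Round 3 (k=47): L=214 R=140
Round 4 (k=12): L=140 R=65
Round 5 (k=4): L=65 R=135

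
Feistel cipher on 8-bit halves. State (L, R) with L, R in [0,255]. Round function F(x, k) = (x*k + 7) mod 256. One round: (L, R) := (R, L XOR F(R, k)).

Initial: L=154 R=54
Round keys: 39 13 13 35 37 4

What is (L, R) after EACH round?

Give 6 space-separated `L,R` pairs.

Answer: 54,219 219,16 16,12 12,187 187,2 2,180

Derivation:
Round 1 (k=39): L=54 R=219
Round 2 (k=13): L=219 R=16
Round 3 (k=13): L=16 R=12
Round 4 (k=35): L=12 R=187
Round 5 (k=37): L=187 R=2
Round 6 (k=4): L=2 R=180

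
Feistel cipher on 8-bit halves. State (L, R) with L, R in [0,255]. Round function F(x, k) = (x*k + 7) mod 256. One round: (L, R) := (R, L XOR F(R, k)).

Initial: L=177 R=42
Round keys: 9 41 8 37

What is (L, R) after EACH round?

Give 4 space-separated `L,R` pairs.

Round 1 (k=9): L=42 R=48
Round 2 (k=41): L=48 R=157
Round 3 (k=8): L=157 R=223
Round 4 (k=37): L=223 R=223

Answer: 42,48 48,157 157,223 223,223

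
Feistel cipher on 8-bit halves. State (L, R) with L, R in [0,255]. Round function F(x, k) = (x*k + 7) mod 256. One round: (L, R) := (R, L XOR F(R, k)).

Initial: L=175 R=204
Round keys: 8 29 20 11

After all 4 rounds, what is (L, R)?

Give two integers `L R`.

Round 1 (k=8): L=204 R=200
Round 2 (k=29): L=200 R=99
Round 3 (k=20): L=99 R=11
Round 4 (k=11): L=11 R=227

Answer: 11 227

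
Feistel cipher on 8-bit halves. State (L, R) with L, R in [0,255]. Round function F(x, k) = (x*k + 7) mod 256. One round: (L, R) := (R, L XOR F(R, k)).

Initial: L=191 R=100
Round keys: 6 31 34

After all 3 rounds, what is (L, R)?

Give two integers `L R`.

Round 1 (k=6): L=100 R=224
Round 2 (k=31): L=224 R=67
Round 3 (k=34): L=67 R=13

Answer: 67 13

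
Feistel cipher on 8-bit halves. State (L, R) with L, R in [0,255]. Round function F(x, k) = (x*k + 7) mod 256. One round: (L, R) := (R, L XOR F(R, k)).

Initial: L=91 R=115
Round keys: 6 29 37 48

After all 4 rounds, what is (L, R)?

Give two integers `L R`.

Round 1 (k=6): L=115 R=226
Round 2 (k=29): L=226 R=210
Round 3 (k=37): L=210 R=131
Round 4 (k=48): L=131 R=69

Answer: 131 69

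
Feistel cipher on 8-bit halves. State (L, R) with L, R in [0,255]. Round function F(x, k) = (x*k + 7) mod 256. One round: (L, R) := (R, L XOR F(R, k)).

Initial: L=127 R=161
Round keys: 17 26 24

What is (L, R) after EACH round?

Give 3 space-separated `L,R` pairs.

Answer: 161,199 199,156 156,96

Derivation:
Round 1 (k=17): L=161 R=199
Round 2 (k=26): L=199 R=156
Round 3 (k=24): L=156 R=96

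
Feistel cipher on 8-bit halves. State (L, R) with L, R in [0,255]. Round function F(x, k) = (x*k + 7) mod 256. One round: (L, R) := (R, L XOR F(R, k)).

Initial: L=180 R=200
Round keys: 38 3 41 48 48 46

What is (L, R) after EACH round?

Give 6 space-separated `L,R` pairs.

Round 1 (k=38): L=200 R=3
Round 2 (k=3): L=3 R=216
Round 3 (k=41): L=216 R=156
Round 4 (k=48): L=156 R=159
Round 5 (k=48): L=159 R=75
Round 6 (k=46): L=75 R=30

Answer: 200,3 3,216 216,156 156,159 159,75 75,30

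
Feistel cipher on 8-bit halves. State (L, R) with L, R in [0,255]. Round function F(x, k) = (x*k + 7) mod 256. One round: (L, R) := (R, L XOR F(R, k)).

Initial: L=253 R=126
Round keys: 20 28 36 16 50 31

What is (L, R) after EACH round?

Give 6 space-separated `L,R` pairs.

Answer: 126,34 34,193 193,9 9,86 86,218 218,59

Derivation:
Round 1 (k=20): L=126 R=34
Round 2 (k=28): L=34 R=193
Round 3 (k=36): L=193 R=9
Round 4 (k=16): L=9 R=86
Round 5 (k=50): L=86 R=218
Round 6 (k=31): L=218 R=59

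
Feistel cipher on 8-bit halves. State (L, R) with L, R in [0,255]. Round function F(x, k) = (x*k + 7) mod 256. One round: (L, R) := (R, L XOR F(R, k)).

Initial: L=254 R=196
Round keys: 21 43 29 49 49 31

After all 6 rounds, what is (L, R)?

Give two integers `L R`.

Round 1 (k=21): L=196 R=229
Round 2 (k=43): L=229 R=186
Round 3 (k=29): L=186 R=252
Round 4 (k=49): L=252 R=249
Round 5 (k=49): L=249 R=76
Round 6 (k=31): L=76 R=194

Answer: 76 194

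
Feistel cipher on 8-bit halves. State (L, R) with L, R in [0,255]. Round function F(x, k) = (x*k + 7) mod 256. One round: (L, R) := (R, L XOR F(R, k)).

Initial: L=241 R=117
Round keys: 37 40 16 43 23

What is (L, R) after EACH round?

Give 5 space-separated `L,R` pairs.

Answer: 117,1 1,90 90,166 166,179 179,186

Derivation:
Round 1 (k=37): L=117 R=1
Round 2 (k=40): L=1 R=90
Round 3 (k=16): L=90 R=166
Round 4 (k=43): L=166 R=179
Round 5 (k=23): L=179 R=186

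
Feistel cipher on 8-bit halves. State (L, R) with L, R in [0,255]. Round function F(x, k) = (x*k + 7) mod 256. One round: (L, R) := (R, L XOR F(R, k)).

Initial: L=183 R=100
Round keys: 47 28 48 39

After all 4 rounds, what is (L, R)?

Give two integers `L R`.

Round 1 (k=47): L=100 R=212
Round 2 (k=28): L=212 R=83
Round 3 (k=48): L=83 R=67
Round 4 (k=39): L=67 R=111

Answer: 67 111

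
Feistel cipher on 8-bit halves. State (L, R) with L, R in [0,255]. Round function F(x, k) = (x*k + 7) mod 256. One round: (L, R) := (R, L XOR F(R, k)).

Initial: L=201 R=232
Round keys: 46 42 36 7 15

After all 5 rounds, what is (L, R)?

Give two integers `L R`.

Round 1 (k=46): L=232 R=126
Round 2 (k=42): L=126 R=91
Round 3 (k=36): L=91 R=173
Round 4 (k=7): L=173 R=153
Round 5 (k=15): L=153 R=83

Answer: 153 83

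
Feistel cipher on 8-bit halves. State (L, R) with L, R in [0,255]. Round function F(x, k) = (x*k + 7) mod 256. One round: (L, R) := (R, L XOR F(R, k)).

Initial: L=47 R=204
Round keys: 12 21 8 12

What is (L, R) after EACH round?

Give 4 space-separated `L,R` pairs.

Round 1 (k=12): L=204 R=184
Round 2 (k=21): L=184 R=211
Round 3 (k=8): L=211 R=39
Round 4 (k=12): L=39 R=8

Answer: 204,184 184,211 211,39 39,8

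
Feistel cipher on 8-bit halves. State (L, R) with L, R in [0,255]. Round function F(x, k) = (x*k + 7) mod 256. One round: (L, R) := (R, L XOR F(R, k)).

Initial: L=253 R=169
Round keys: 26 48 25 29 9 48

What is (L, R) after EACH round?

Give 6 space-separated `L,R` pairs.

Answer: 169,204 204,238 238,137 137,98 98,240 240,101

Derivation:
Round 1 (k=26): L=169 R=204
Round 2 (k=48): L=204 R=238
Round 3 (k=25): L=238 R=137
Round 4 (k=29): L=137 R=98
Round 5 (k=9): L=98 R=240
Round 6 (k=48): L=240 R=101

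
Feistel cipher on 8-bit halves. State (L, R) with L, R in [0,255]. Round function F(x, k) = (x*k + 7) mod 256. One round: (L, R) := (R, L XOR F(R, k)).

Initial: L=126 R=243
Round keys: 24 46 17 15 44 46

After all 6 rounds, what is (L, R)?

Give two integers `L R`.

Round 1 (k=24): L=243 R=177
Round 2 (k=46): L=177 R=38
Round 3 (k=17): L=38 R=60
Round 4 (k=15): L=60 R=173
Round 5 (k=44): L=173 R=255
Round 6 (k=46): L=255 R=116

Answer: 255 116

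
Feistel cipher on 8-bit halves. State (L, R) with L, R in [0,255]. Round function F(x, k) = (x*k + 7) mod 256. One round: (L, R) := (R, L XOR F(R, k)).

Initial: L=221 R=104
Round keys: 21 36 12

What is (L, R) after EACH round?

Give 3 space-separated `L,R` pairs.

Answer: 104,82 82,231 231,137

Derivation:
Round 1 (k=21): L=104 R=82
Round 2 (k=36): L=82 R=231
Round 3 (k=12): L=231 R=137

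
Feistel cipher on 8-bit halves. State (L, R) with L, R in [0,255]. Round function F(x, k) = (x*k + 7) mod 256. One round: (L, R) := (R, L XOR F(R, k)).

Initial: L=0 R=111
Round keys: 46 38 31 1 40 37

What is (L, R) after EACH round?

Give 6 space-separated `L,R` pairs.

Answer: 111,249 249,146 146,76 76,193 193,99 99,151

Derivation:
Round 1 (k=46): L=111 R=249
Round 2 (k=38): L=249 R=146
Round 3 (k=31): L=146 R=76
Round 4 (k=1): L=76 R=193
Round 5 (k=40): L=193 R=99
Round 6 (k=37): L=99 R=151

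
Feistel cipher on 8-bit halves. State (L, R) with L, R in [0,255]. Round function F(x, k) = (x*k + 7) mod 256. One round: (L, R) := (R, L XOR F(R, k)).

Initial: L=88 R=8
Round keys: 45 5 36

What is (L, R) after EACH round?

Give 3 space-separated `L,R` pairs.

Round 1 (k=45): L=8 R=55
Round 2 (k=5): L=55 R=18
Round 3 (k=36): L=18 R=184

Answer: 8,55 55,18 18,184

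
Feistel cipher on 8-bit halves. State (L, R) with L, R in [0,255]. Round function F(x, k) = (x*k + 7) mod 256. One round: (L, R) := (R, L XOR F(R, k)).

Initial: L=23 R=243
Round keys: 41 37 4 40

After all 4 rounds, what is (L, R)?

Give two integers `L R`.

Answer: 182 164

Derivation:
Round 1 (k=41): L=243 R=229
Round 2 (k=37): L=229 R=211
Round 3 (k=4): L=211 R=182
Round 4 (k=40): L=182 R=164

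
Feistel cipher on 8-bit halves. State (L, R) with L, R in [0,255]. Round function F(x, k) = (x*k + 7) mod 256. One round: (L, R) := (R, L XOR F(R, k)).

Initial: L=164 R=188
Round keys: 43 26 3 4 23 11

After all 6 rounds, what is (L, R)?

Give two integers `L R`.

Round 1 (k=43): L=188 R=63
Round 2 (k=26): L=63 R=209
Round 3 (k=3): L=209 R=69
Round 4 (k=4): L=69 R=202
Round 5 (k=23): L=202 R=104
Round 6 (k=11): L=104 R=181

Answer: 104 181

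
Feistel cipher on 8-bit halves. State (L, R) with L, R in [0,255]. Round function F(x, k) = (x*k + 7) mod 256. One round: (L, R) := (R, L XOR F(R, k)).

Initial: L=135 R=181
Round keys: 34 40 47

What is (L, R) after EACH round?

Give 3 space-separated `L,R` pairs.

Round 1 (k=34): L=181 R=150
Round 2 (k=40): L=150 R=194
Round 3 (k=47): L=194 R=51

Answer: 181,150 150,194 194,51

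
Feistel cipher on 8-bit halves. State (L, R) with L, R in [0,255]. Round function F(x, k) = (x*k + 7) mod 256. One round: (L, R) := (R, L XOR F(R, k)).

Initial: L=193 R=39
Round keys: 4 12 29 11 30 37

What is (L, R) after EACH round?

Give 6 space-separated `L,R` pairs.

Round 1 (k=4): L=39 R=98
Round 2 (k=12): L=98 R=184
Round 3 (k=29): L=184 R=189
Round 4 (k=11): L=189 R=158
Round 5 (k=30): L=158 R=54
Round 6 (k=37): L=54 R=75

Answer: 39,98 98,184 184,189 189,158 158,54 54,75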